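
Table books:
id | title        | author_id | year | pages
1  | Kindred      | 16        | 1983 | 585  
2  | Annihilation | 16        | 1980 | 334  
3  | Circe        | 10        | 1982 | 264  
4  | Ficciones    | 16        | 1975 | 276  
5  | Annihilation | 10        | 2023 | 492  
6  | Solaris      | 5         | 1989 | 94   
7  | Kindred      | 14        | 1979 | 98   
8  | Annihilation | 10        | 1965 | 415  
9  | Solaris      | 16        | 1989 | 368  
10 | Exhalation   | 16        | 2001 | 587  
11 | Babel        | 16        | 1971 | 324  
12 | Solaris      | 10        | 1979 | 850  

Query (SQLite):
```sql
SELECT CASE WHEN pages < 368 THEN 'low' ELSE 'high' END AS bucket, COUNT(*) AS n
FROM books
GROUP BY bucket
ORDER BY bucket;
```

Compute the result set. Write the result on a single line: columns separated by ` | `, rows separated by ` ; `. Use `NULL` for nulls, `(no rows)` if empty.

high | 6 ; low | 6

Bucket rows by pages < 368 → 'low' else 'high'; count each bucket.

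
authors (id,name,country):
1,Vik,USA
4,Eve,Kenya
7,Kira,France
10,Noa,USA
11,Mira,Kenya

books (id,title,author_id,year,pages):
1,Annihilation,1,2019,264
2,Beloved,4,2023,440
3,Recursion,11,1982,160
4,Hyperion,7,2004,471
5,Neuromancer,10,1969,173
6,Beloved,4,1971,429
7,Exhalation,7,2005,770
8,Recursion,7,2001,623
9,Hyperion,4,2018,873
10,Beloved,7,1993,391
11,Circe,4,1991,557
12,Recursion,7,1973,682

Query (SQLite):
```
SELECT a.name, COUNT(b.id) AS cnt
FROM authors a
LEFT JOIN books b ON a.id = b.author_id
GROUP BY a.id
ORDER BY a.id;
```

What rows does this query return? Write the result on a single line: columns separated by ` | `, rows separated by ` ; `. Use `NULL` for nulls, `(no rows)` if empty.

LEFT JOIN keeps every authors row; unmatched ones get NULL for books columns.
Group by authors.id and compute COUNT(b.id). COUNT(col) of an all-NULL group is 0.
  1: ids {1} → COUNT(b.id)=1
  4: ids {2, 6, 9, 11} → COUNT(b.id)=4
  7: ids {4, 7, 8, 10, 12} → COUNT(b.id)=5
  10: ids {5} → COUNT(b.id)=1
  11: ids {3} → COUNT(b.id)=1

Vik | 1 ; Eve | 4 ; Kira | 5 ; Noa | 1 ; Mira | 1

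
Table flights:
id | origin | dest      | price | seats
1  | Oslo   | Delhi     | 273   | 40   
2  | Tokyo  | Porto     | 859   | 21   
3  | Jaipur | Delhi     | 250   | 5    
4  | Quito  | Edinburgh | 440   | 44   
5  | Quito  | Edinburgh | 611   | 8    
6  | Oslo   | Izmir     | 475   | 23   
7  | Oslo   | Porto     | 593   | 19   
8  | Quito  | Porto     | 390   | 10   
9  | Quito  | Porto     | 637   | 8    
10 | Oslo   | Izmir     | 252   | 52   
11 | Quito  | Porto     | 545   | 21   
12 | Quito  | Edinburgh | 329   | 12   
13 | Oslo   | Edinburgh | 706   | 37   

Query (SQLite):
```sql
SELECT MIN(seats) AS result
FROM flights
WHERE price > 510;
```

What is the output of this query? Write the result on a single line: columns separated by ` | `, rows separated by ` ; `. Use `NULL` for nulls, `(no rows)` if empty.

8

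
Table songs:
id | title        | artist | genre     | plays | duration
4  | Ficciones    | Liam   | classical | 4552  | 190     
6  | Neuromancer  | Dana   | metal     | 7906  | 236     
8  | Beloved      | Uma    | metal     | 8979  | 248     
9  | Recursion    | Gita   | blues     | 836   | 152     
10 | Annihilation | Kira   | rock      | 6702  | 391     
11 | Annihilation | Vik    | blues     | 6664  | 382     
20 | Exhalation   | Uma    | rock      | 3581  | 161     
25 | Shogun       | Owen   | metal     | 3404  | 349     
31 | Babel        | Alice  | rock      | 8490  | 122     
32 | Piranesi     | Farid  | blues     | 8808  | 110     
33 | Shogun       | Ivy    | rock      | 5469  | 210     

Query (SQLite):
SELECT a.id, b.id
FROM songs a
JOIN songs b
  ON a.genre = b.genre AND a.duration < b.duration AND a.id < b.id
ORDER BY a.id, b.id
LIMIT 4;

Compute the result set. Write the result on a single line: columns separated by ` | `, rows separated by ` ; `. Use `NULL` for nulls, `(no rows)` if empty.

6 | 8 ; 6 | 25 ; 8 | 25 ; 9 | 11

Pairs (a,b) with same genre, a.duration < b.duration, a.id < b.id.
genre groups: blues:{9,11,32} classical:{4} metal:{6,8,25} rock:{10,20,31,33}
Ordered by (a.id, b.id); first 4.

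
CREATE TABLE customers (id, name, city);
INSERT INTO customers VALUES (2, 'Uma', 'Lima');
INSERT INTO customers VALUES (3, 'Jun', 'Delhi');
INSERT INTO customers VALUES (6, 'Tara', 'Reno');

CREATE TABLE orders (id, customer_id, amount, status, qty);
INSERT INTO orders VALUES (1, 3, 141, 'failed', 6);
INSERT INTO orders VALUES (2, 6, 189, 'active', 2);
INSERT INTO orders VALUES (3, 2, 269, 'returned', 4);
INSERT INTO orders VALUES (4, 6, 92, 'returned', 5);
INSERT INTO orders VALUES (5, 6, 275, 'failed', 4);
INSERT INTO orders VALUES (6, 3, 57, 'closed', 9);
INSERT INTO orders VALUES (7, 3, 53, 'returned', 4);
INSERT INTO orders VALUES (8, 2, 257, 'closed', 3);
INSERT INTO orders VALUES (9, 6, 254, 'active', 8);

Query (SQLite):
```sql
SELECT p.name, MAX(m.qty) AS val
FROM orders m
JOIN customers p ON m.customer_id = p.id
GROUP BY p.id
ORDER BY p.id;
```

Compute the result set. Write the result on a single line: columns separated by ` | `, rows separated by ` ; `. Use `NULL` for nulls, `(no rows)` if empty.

Join each orders row to its customers via customer_id.
Group joined rows by customers.id; compute MAX(m.qty) per group.
  2: ids {3, 8} → MAX(m.qty)=4
  3: ids {1, 6, 7} → MAX(m.qty)=9
  6: ids {2, 4, 5, 9} → MAX(m.qty)=8

Uma | 4 ; Jun | 9 ; Tara | 8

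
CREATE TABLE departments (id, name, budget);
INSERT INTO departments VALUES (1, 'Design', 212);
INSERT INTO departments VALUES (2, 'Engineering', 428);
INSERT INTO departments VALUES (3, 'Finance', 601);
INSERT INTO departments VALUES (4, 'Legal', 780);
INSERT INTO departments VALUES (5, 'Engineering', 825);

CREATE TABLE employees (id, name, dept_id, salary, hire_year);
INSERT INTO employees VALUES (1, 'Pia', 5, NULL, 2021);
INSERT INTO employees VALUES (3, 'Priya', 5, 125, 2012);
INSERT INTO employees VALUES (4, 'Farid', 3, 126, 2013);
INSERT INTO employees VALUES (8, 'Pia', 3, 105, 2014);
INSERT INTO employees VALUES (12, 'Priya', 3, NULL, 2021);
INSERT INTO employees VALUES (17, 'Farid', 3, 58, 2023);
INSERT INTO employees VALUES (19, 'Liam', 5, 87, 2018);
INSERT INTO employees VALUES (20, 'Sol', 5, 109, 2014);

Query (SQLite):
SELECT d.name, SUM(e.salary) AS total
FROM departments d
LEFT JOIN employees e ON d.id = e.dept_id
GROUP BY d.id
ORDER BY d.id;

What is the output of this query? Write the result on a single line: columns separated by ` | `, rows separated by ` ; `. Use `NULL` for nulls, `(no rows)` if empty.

Design | NULL ; Engineering | NULL ; Finance | 289 ; Legal | NULL ; Engineering | 321

LEFT JOIN keeps every departments row; unmatched ones get NULL for employees columns.
Group by departments.id and compute SUM(e.salary). SUM over an all-NULL group is NULL.
  1: ids {—} → SUM(e.salary)=NULL
  2: ids {—} → SUM(e.salary)=NULL
  3: ids {4, 8, 12, 17} → SUM(e.salary)=289
  4: ids {—} → SUM(e.salary)=NULL
  5: ids {1, 3, 19, 20} → SUM(e.salary)=321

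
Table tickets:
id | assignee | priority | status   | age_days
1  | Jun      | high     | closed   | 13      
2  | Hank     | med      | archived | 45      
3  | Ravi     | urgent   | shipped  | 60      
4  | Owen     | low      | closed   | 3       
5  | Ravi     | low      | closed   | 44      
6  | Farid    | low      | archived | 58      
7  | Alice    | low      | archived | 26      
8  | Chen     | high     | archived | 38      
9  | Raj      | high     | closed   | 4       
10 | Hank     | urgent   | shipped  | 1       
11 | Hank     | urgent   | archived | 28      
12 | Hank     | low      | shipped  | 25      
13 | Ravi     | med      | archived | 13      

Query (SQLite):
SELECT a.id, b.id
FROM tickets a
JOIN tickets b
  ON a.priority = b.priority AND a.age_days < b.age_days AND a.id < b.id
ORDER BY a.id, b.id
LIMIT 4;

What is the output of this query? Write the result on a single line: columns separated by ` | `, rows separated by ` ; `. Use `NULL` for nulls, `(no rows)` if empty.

Pairs (a,b) with same priority, a.age_days < b.age_days, a.id < b.id.
priority groups: high:{1,8,9} low:{4,5,6,7,12} med:{2,13} urgent:{3,10,11}
Ordered by (a.id, b.id); first 4.

1 | 8 ; 4 | 5 ; 4 | 6 ; 4 | 7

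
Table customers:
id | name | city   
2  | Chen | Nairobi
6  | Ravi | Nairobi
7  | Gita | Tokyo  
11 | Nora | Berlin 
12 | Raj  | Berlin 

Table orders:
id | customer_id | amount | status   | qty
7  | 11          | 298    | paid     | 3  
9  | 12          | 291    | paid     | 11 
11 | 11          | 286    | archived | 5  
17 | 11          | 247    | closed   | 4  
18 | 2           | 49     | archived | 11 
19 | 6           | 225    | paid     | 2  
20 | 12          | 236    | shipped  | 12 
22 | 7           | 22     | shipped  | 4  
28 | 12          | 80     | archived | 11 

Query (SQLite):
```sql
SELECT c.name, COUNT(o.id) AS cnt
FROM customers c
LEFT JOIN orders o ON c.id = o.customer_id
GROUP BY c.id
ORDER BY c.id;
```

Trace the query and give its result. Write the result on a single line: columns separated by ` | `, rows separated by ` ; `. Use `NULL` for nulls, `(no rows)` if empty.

Chen | 1 ; Ravi | 1 ; Gita | 1 ; Nora | 3 ; Raj | 3

LEFT JOIN keeps every customers row; unmatched ones get NULL for orders columns.
Group by customers.id and compute COUNT(o.id). COUNT(col) of an all-NULL group is 0.
  2: ids {18} → COUNT(o.id)=1
  6: ids {19} → COUNT(o.id)=1
  7: ids {22} → COUNT(o.id)=1
  11: ids {7, 11, 17} → COUNT(o.id)=3
  12: ids {9, 20, 28} → COUNT(o.id)=3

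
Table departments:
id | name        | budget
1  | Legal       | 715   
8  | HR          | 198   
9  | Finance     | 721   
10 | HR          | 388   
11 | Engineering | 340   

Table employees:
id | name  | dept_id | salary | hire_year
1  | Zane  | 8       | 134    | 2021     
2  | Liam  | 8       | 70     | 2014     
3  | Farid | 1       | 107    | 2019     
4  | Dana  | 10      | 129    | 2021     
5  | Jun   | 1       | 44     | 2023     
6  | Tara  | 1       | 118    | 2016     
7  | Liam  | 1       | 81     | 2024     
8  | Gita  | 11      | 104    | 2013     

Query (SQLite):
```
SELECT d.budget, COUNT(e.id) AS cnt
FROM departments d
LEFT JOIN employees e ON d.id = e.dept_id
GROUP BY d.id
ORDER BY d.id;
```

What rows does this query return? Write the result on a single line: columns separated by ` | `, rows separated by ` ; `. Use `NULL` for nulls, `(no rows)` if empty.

LEFT JOIN keeps every departments row; unmatched ones get NULL for employees columns.
Group by departments.id and compute COUNT(e.id). COUNT(col) of an all-NULL group is 0.
  1: ids {3, 5, 6, 7} → COUNT(e.id)=4
  8: ids {1, 2} → COUNT(e.id)=2
  9: ids {—} → COUNT(e.id)=0
  10: ids {4} → COUNT(e.id)=1
  11: ids {8} → COUNT(e.id)=1

715 | 4 ; 198 | 2 ; 721 | 0 ; 388 | 1 ; 340 | 1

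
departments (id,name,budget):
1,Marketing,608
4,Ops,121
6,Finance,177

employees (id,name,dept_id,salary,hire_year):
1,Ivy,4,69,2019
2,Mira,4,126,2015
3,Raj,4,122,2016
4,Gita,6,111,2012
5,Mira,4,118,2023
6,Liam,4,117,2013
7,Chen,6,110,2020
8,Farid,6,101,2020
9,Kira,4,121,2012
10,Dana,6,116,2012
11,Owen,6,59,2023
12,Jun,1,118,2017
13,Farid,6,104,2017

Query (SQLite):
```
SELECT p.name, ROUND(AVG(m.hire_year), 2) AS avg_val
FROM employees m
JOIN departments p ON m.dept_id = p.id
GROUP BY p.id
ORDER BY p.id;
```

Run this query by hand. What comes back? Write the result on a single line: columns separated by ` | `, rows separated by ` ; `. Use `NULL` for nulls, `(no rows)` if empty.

Marketing | 2017 ; Ops | 2016.33 ; Finance | 2017.33

Join each employees row to its departments via dept_id.
Group joined rows by departments.id; compute ROUND(AVG(m.hire_year), 2) per group.
  1: ids {12} → ROUND(AVG(m.hire_year), 2)=2017
  4: ids {1, 2, 3, 5, 6, 9} → ROUND(AVG(m.hire_year), 2)=2016.33
  6: ids {4, 7, 8, 10, 11, 13} → ROUND(AVG(m.hire_year), 2)=2017.33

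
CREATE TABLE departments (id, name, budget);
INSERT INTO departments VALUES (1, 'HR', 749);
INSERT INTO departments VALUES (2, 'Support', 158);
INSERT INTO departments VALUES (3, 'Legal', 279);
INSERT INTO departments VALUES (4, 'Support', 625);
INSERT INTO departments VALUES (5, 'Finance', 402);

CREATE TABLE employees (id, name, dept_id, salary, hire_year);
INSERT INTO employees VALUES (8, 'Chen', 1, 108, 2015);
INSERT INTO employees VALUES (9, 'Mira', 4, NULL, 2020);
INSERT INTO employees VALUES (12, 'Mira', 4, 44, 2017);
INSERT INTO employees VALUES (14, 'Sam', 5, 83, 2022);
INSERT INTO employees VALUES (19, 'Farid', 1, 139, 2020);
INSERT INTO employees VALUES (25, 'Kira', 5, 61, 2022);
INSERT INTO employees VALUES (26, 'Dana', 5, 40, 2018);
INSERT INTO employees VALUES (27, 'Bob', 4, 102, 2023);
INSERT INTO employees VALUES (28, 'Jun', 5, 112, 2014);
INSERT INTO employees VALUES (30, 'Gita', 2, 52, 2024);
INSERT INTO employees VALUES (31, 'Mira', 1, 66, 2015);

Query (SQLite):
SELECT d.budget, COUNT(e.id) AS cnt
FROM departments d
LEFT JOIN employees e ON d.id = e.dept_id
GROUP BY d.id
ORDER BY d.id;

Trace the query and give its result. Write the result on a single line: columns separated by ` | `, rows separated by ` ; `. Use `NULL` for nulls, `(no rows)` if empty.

749 | 3 ; 158 | 1 ; 279 | 0 ; 625 | 3 ; 402 | 4

LEFT JOIN keeps every departments row; unmatched ones get NULL for employees columns.
Group by departments.id and compute COUNT(e.id). COUNT(col) of an all-NULL group is 0.
  1: ids {8, 19, 31} → COUNT(e.id)=3
  2: ids {30} → COUNT(e.id)=1
  3: ids {—} → COUNT(e.id)=0
  4: ids {9, 12, 27} → COUNT(e.id)=3
  5: ids {14, 25, 26, 28} → COUNT(e.id)=4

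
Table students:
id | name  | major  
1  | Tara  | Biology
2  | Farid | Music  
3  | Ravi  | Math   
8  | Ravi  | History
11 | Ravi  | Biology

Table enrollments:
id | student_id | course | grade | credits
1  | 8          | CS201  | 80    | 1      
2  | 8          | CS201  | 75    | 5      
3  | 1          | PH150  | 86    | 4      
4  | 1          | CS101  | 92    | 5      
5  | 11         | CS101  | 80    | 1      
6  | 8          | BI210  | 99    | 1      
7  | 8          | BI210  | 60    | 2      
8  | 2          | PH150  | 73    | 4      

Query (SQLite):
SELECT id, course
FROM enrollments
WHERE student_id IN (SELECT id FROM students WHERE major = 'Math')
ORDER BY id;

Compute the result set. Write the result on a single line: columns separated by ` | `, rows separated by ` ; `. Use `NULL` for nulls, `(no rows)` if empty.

Inner query: students.id where major = 'Math'.
Outer: keep enrollments rows whose student_id is in that set.
Inner query → {3}

(no rows)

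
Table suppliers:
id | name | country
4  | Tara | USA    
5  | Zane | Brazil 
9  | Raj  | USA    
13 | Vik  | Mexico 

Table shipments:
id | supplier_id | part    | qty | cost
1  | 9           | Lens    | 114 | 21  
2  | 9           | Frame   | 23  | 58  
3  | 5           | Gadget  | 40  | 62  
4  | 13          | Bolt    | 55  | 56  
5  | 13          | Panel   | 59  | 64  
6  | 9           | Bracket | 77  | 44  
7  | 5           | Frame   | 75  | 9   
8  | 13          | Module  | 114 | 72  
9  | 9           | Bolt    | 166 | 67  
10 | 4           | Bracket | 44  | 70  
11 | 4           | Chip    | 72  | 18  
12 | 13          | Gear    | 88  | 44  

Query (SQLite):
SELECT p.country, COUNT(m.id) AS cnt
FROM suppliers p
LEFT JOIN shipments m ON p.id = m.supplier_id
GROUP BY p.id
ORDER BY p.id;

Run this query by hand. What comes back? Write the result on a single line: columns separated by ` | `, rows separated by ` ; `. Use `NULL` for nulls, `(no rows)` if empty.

LEFT JOIN keeps every suppliers row; unmatched ones get NULL for shipments columns.
Group by suppliers.id and compute COUNT(m.id). COUNT(col) of an all-NULL group is 0.
  4: ids {10, 11} → COUNT(m.id)=2
  5: ids {3, 7} → COUNT(m.id)=2
  9: ids {1, 2, 6, 9} → COUNT(m.id)=4
  13: ids {4, 5, 8, 12} → COUNT(m.id)=4

USA | 2 ; Brazil | 2 ; USA | 4 ; Mexico | 4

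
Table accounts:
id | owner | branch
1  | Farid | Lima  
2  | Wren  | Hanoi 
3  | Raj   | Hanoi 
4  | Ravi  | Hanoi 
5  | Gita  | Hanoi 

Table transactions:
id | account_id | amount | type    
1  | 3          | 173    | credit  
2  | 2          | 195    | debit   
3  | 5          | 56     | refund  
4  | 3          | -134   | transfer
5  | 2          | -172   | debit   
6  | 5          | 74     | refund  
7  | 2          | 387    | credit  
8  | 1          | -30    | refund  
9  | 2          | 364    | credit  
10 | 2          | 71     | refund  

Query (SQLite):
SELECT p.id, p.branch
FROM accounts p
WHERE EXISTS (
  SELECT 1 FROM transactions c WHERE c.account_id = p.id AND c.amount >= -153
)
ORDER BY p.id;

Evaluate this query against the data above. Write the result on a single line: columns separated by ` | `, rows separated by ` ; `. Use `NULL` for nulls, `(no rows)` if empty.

For each accounts row, check whether any transactions with matching account_id has amount >= -153.
Keep rows where that is true.

1 | Lima ; 2 | Hanoi ; 3 | Hanoi ; 5 | Hanoi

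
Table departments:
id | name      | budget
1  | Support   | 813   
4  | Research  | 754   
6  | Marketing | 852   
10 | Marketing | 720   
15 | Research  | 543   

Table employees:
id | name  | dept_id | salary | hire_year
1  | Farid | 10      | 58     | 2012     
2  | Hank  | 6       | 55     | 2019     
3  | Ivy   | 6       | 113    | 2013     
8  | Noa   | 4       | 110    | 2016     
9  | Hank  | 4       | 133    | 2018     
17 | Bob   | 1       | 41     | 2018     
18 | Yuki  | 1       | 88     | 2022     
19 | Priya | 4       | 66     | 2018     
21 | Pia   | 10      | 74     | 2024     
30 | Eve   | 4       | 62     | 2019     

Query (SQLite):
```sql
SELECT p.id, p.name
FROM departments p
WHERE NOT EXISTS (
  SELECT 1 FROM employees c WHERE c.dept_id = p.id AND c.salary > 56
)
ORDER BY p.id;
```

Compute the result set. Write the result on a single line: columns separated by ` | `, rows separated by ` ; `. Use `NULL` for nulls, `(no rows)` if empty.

15 | Research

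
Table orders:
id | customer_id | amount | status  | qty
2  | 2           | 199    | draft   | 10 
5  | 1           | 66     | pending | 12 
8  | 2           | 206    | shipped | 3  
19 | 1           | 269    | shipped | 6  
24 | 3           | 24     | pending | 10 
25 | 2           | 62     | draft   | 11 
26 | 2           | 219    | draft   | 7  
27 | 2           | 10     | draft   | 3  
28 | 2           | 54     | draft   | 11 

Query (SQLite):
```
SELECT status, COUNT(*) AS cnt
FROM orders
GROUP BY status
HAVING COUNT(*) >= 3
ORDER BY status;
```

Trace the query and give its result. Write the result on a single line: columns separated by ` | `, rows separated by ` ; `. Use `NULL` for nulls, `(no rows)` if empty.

draft | 5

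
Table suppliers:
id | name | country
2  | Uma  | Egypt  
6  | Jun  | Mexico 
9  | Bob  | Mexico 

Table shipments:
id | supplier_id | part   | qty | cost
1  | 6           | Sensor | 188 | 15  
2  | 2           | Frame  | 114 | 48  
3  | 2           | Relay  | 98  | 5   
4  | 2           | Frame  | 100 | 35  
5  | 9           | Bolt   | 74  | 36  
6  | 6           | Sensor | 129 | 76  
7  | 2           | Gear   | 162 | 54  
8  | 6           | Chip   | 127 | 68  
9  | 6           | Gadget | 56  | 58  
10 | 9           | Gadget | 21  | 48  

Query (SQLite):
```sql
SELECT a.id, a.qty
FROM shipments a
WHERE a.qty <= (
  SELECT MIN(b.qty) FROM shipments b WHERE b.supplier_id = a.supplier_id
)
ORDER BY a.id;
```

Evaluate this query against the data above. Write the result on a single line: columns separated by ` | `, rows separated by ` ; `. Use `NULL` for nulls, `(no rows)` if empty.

For each shipments row a, compute MIN(qty) over rows sharing a.supplier_id.
Keep row a if a.qty <= that per-group MIN.
  supplier_id=2: MIN(qty) = 98
  supplier_id=6: MIN(qty) = 56
  supplier_id=9: MIN(qty) = 21

3 | 98 ; 9 | 56 ; 10 | 21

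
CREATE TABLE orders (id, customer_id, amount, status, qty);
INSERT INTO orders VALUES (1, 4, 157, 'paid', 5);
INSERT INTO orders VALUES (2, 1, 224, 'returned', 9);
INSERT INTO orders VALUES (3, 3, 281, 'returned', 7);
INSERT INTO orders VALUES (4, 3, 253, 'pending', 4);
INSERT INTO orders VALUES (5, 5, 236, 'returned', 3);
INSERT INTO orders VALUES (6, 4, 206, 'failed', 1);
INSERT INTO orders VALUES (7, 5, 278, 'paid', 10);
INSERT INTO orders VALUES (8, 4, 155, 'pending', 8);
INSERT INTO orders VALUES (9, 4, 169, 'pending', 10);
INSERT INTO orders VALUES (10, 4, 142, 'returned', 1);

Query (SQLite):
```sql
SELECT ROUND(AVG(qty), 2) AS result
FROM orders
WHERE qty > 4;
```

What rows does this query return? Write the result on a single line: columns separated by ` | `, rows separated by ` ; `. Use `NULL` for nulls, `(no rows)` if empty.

Rows where qty > 4 → qty values: [5, 9, 7, 10, 8, 10].
AVG = 49 / 6 (rounded to 2 dp).

8.17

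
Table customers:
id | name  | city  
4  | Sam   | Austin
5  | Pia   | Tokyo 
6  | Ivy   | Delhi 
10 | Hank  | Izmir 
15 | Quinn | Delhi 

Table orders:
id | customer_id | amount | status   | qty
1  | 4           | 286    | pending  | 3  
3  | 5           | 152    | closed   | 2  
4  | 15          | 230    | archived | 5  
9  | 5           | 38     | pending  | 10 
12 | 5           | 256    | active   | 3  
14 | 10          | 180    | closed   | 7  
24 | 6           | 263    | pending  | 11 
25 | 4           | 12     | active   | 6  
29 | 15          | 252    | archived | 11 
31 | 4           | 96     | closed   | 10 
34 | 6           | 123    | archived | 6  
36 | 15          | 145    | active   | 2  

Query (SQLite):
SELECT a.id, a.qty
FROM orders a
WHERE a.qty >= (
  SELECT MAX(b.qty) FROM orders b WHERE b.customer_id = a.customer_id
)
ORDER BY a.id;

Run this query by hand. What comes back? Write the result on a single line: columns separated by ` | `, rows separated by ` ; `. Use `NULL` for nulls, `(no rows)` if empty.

For each orders row a, compute MAX(qty) over rows sharing a.customer_id.
Keep row a if a.qty >= that per-group MAX.
  customer_id=4: MAX(qty) = 10
  customer_id=5: MAX(qty) = 10
  customer_id=6: MAX(qty) = 11
  customer_id=10: MAX(qty) = 7
  customer_id=15: MAX(qty) = 11

9 | 10 ; 14 | 7 ; 24 | 11 ; 29 | 11 ; 31 | 10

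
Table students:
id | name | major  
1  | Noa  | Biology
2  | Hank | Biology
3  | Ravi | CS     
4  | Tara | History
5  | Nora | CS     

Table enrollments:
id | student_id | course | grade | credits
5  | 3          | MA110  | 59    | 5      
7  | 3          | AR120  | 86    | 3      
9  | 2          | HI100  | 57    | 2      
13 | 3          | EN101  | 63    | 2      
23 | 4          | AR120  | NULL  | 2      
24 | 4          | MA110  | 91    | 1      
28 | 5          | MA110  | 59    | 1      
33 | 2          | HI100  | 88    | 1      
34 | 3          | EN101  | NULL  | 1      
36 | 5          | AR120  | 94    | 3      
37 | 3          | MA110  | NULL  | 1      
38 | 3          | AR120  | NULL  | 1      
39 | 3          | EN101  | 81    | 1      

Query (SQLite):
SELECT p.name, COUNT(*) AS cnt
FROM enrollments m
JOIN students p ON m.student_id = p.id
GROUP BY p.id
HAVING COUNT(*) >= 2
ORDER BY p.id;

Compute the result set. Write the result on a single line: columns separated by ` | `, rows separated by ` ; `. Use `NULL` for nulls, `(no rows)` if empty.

Hank | 2 ; Ravi | 7 ; Tara | 2 ; Nora | 2

Join each enrollments row to its students via student_id.
Group joined rows by students.id; compute COUNT(*) per group.
HAVING: keep groups with count ≥ 2.
  2: ids {9, 33} → COUNT(*)=2
  3: ids {5, 7, 13, 34, 37, 38, 39} → COUNT(*)=7
  4: ids {23, 24} → COUNT(*)=2
  5: ids {28, 36} → COUNT(*)=2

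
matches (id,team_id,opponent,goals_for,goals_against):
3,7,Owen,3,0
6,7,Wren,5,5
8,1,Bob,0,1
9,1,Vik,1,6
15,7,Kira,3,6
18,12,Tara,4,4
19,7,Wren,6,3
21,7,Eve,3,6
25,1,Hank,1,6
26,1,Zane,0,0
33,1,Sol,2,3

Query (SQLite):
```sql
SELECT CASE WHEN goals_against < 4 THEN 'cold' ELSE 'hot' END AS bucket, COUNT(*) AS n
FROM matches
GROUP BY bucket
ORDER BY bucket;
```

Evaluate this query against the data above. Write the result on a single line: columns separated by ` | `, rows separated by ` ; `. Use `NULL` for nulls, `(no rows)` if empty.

cold | 5 ; hot | 6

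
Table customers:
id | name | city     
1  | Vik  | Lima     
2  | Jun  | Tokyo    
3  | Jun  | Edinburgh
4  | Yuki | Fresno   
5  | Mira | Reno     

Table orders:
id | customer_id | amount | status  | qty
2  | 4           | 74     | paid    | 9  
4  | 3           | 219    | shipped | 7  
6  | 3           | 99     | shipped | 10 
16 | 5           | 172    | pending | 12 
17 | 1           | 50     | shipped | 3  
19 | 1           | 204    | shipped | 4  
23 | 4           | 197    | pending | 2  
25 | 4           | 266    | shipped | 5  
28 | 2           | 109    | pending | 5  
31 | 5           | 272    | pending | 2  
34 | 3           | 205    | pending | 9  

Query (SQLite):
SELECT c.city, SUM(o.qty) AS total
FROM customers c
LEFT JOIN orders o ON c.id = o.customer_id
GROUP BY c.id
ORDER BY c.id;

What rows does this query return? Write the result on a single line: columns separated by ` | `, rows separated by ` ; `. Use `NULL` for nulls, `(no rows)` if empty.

LEFT JOIN keeps every customers row; unmatched ones get NULL for orders columns.
Group by customers.id and compute SUM(o.qty). SUM over an all-NULL group is NULL.
  1: ids {17, 19} → SUM(o.qty)=7
  2: ids {28} → SUM(o.qty)=5
  3: ids {4, 6, 34} → SUM(o.qty)=26
  4: ids {2, 23, 25} → SUM(o.qty)=16
  5: ids {16, 31} → SUM(o.qty)=14

Lima | 7 ; Tokyo | 5 ; Edinburgh | 26 ; Fresno | 16 ; Reno | 14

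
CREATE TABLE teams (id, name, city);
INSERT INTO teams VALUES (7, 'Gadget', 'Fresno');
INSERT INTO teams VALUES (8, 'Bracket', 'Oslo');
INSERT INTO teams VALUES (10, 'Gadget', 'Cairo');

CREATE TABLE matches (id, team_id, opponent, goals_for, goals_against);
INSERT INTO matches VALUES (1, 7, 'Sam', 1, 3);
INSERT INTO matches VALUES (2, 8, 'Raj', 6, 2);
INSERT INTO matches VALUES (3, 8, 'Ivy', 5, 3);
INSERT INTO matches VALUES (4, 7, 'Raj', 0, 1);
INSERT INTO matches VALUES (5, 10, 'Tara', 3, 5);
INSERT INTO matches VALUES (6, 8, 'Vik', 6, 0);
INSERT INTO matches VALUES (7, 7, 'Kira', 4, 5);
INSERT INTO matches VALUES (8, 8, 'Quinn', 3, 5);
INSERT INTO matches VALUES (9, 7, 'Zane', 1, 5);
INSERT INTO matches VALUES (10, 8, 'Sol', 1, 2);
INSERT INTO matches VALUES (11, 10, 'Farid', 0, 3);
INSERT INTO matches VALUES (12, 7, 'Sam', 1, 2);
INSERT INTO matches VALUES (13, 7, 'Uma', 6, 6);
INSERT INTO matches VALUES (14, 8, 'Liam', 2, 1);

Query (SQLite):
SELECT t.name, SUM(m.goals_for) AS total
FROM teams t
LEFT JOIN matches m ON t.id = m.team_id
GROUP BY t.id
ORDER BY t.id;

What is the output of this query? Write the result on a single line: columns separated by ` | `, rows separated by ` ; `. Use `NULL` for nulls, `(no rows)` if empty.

LEFT JOIN keeps every teams row; unmatched ones get NULL for matches columns.
Group by teams.id and compute SUM(m.goals_for). SUM over an all-NULL group is NULL.
  7: ids {1, 4, 7, 9, 12, 13} → SUM(m.goals_for)=13
  8: ids {2, 3, 6, 8, 10, 14} → SUM(m.goals_for)=23
  10: ids {5, 11} → SUM(m.goals_for)=3

Gadget | 13 ; Bracket | 23 ; Gadget | 3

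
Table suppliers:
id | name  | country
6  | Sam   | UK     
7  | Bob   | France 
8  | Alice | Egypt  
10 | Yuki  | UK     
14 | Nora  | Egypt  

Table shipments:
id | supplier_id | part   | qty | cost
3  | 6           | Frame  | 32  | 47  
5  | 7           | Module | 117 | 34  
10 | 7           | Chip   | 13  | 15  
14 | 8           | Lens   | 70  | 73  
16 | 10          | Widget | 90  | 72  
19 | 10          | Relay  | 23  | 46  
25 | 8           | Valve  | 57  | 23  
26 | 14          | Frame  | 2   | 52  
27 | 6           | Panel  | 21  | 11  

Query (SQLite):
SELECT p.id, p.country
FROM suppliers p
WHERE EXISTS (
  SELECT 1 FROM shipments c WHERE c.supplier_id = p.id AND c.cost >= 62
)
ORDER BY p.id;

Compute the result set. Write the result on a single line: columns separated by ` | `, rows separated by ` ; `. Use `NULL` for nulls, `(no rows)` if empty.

For each suppliers row, check whether any shipments with matching supplier_id has cost >= 62.
Keep rows where that is true.

8 | Egypt ; 10 | UK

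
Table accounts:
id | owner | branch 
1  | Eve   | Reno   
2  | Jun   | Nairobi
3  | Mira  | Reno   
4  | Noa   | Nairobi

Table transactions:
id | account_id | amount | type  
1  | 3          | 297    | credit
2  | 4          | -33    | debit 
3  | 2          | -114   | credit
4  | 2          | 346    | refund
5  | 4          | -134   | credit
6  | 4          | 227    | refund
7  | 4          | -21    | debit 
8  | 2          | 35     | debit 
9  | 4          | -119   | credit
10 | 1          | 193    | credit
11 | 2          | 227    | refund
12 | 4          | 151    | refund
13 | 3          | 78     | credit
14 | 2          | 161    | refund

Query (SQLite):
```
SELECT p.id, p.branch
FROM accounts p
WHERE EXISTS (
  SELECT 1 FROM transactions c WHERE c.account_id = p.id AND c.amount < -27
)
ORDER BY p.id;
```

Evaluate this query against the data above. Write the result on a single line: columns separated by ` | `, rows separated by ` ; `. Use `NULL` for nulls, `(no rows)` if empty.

2 | Nairobi ; 4 | Nairobi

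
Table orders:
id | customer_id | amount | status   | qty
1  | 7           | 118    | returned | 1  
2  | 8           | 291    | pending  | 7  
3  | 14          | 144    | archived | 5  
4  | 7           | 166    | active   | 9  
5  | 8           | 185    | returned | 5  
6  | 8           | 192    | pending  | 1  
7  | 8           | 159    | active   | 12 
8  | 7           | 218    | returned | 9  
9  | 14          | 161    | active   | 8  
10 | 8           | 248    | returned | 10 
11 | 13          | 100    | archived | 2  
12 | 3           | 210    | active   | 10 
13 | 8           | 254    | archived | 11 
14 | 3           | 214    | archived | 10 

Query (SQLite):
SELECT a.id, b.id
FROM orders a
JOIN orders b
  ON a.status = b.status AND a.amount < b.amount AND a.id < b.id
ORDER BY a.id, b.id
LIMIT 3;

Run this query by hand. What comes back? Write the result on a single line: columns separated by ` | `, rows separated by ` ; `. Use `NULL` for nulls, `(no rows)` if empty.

1 | 5 ; 1 | 8 ; 1 | 10

Pairs (a,b) with same status, a.amount < b.amount, a.id < b.id.
status groups: active:{4,7,9,12} archived:{3,11,13,14} pending:{2,6} returned:{1,5,8,10}
Ordered by (a.id, b.id); first 3.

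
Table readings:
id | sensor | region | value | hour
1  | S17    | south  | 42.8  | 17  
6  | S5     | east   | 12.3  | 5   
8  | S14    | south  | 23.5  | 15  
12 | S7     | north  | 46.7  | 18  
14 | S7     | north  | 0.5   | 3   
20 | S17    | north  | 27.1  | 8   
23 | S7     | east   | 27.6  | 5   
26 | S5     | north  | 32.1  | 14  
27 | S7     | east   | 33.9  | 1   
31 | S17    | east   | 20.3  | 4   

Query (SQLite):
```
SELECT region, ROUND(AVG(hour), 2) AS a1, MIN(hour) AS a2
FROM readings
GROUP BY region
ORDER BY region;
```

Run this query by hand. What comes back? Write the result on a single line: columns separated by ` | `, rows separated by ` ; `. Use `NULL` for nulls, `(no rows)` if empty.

east | 3.75 | 1 ; north | 10.75 | 3 ; south | 16 | 15

Group readings by region.
Per group compute: ROUND(AVG(hour), 2), MIN(hour).
  east: ids {6, 23, 27, 31} → ROUND(AVG(hour), 2)=3.75, MIN(hour)=1
  north: ids {12, 14, 20, 26} → ROUND(AVG(hour), 2)=10.75, MIN(hour)=3
  south: ids {1, 8} → ROUND(AVG(hour), 2)=16, MIN(hour)=15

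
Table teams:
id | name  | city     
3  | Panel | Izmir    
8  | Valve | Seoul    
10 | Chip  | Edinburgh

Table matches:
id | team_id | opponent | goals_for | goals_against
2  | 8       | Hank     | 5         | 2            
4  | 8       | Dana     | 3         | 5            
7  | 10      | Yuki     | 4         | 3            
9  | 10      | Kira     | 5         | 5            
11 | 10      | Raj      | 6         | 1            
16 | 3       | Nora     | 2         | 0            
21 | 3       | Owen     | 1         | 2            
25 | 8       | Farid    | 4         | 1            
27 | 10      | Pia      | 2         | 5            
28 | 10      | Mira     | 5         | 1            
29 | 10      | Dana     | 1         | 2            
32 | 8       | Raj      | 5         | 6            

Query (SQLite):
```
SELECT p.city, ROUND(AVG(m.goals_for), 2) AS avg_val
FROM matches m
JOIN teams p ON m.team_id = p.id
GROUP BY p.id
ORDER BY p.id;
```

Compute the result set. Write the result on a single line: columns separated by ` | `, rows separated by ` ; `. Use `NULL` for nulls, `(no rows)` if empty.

Join each matches row to its teams via team_id.
Group joined rows by teams.id; compute ROUND(AVG(m.goals_for), 2) per group.
  3: ids {16, 21} → ROUND(AVG(m.goals_for), 2)=1.5
  8: ids {2, 4, 25, 32} → ROUND(AVG(m.goals_for), 2)=4.25
  10: ids {7, 9, 11, 27, 28, 29} → ROUND(AVG(m.goals_for), 2)=3.83

Izmir | 1.5 ; Seoul | 4.25 ; Edinburgh | 3.83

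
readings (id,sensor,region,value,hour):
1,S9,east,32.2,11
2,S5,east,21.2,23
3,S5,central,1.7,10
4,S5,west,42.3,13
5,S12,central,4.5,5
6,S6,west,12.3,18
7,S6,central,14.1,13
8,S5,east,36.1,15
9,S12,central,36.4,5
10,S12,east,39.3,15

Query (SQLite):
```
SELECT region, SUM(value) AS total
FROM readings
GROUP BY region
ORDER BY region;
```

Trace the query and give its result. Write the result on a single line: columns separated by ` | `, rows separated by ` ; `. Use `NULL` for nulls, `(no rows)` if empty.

Partition readings by region; compute SUM(value) within each group.
  central: ids {3, 5, 7, 9} → SUM(value)=56.7
  east: ids {1, 2, 8, 10} → SUM(value)=128.8
  west: ids {4, 6} → SUM(value)=54.6

central | 56.7 ; east | 128.8 ; west | 54.6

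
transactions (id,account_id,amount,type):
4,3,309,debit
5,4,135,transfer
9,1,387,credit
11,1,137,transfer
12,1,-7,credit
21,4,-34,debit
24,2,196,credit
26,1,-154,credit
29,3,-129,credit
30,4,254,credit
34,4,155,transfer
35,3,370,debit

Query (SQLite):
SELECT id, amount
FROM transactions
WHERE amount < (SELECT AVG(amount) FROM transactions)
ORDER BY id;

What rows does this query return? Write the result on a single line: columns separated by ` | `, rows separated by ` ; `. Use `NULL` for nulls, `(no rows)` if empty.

Scalar subquery: AVG(amount) over all transactions rows = 134.916667 (≈; comparison uses full precision).
Keep rows where amount < that value.

12 | -7 ; 21 | -34 ; 26 | -154 ; 29 | -129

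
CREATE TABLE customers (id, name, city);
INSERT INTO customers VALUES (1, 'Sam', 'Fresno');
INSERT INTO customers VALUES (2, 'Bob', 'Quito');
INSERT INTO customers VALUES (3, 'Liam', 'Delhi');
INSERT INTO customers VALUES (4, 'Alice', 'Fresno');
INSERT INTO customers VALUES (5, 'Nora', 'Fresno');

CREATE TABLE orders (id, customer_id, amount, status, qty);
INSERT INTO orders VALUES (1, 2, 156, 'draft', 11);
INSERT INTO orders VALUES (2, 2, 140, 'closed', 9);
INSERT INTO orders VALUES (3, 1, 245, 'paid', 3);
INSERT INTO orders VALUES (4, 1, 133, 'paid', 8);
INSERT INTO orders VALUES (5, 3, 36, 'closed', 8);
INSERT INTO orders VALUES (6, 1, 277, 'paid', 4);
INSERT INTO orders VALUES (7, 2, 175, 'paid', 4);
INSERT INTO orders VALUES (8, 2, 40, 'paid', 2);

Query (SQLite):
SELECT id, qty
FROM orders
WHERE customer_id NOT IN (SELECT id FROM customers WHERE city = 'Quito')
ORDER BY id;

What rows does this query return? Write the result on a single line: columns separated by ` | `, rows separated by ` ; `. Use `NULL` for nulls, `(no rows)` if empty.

3 | 3 ; 4 | 8 ; 5 | 8 ; 6 | 4

Inner query: customers.id where city = 'Quito'.
Outer: keep orders rows whose customer_id is not in that set.
Inner query → {2}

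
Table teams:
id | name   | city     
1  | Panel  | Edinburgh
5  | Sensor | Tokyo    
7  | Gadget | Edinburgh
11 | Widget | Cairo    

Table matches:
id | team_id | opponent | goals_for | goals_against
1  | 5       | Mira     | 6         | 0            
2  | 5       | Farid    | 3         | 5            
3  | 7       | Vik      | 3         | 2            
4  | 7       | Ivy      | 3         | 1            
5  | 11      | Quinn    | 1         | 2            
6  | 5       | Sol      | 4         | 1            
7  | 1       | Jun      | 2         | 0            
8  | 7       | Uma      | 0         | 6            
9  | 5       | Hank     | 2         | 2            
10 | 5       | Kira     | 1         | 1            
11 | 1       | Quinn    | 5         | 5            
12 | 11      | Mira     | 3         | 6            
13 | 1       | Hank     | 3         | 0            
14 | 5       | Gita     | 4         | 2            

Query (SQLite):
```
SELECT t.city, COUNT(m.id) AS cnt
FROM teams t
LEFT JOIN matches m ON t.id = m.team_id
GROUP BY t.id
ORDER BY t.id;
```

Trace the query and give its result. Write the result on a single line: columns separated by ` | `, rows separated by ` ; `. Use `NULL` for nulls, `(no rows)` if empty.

LEFT JOIN keeps every teams row; unmatched ones get NULL for matches columns.
Group by teams.id and compute COUNT(m.id). COUNT(col) of an all-NULL group is 0.
  1: ids {7, 11, 13} → COUNT(m.id)=3
  5: ids {1, 2, 6, 9, 10, 14} → COUNT(m.id)=6
  7: ids {3, 4, 8} → COUNT(m.id)=3
  11: ids {5, 12} → COUNT(m.id)=2

Edinburgh | 3 ; Tokyo | 6 ; Edinburgh | 3 ; Cairo | 2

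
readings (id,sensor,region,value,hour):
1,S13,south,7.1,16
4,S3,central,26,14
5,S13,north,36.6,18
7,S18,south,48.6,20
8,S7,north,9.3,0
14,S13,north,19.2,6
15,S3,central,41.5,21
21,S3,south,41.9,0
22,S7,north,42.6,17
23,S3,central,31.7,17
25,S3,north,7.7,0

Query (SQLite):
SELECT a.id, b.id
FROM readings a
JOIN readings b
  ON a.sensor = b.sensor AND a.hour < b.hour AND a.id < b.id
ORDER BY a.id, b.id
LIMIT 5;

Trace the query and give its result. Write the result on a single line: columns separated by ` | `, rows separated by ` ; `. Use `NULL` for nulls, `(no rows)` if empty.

Pairs (a,b) with same sensor, a.hour < b.hour, a.id < b.id.
sensor groups: S13:{1,5,14} S18:{7} S3:{4,15,21,23,25} S7:{8,22}
Ordered by (a.id, b.id); first 5.

1 | 5 ; 4 | 15 ; 4 | 23 ; 8 | 22 ; 21 | 23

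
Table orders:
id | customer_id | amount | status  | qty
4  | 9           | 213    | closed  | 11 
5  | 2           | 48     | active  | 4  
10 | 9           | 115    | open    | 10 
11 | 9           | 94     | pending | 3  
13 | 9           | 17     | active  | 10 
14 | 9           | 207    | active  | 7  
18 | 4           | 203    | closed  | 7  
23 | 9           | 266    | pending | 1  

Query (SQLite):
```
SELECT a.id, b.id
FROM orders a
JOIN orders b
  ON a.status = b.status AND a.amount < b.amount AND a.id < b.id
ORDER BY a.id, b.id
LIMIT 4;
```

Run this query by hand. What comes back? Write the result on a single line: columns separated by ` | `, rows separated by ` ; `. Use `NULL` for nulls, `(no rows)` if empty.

Pairs (a,b) with same status, a.amount < b.amount, a.id < b.id.
status groups: active:{5,13,14} closed:{4,18} open:{10} pending:{11,23}
Ordered by (a.id, b.id); first 4.

5 | 14 ; 11 | 23 ; 13 | 14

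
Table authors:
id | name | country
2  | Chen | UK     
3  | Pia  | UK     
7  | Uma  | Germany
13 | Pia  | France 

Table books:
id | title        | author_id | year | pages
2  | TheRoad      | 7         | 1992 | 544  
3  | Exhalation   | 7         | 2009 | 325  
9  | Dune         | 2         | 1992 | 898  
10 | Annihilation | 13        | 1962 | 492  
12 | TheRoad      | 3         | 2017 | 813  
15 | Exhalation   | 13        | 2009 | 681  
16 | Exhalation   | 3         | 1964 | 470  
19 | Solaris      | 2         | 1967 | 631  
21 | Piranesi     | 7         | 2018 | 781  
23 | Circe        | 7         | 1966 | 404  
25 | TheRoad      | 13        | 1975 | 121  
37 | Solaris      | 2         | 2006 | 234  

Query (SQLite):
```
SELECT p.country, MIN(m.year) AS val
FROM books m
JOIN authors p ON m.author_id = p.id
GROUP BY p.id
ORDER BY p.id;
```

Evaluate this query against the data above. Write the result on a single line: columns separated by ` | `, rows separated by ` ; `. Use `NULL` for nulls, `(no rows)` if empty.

Join each books row to its authors via author_id.
Group joined rows by authors.id; compute MIN(m.year) per group.
  2: ids {9, 19, 37} → MIN(m.year)=1967
  3: ids {12, 16} → MIN(m.year)=1964
  7: ids {2, 3, 21, 23} → MIN(m.year)=1966
  13: ids {10, 15, 25} → MIN(m.year)=1962

UK | 1967 ; UK | 1964 ; Germany | 1966 ; France | 1962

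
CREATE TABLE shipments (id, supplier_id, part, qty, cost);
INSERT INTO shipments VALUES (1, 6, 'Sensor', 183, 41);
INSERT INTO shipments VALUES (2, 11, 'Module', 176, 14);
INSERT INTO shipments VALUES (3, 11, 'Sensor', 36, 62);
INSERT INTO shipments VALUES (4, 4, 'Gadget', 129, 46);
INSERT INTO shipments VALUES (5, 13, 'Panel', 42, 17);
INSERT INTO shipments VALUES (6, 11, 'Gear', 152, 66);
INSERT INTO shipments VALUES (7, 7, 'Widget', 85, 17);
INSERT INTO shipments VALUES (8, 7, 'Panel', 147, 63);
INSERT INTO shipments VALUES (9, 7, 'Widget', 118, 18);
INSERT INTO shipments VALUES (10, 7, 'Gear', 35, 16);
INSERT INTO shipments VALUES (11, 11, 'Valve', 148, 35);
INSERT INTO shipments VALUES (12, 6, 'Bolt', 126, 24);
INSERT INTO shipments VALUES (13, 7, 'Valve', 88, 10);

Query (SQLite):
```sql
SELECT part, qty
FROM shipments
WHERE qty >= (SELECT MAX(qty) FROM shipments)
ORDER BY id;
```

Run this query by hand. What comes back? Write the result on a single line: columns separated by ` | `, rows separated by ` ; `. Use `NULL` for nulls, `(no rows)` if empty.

Scalar subquery: MAX(qty) over all shipments rows = 183.
Keep rows where qty >= that value.

Sensor | 183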